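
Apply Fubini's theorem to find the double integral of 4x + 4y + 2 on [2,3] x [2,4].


By Fubini, integrate in x first, then y.
Step 1: Fix y, integrate over x in [2,3]:
  integral(4x + 4y + 2, x=2..3)
  = 4*(3^2 - 2^2)/2 + (4y + 2)*(3 - 2)
  = 10 + (4y + 2)*1
  = 10 + 4y + 2
  = 12 + 4y
Step 2: Integrate over y in [2,4]:
  integral(12 + 4y, y=2..4)
  = 12*2 + 4*(4^2 - 2^2)/2
  = 24 + 24
  = 48


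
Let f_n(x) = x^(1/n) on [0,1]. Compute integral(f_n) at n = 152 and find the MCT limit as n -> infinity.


At n = 152: f_152(x) = x^(1/152).
Step 1: integral(x^(1/152), 0, 1) = [x^(1/152+1) / (1/152+1)] from 0 to 1
     = 1 / (1/152 + 1) = 1 / ((152+1)/152) = 152/(152+1)
     = 152/153 = 0.993464
Step 2: As n -> infinity, f_n(x) = x^(1/n) -> 1 for x in (0,1], and f_n is increasing in n.
By MCT, lim_n integral(f_n) = integral(lim_n f_n) = integral(1, 0, 1) = 1.
Step 3: Verify convergence: 152/153 = 0.993464 -> 1


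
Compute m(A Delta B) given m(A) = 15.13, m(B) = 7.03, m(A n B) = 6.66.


m(A Delta B) = m(A) + m(B) - 2*m(A n B)
= 15.13 + 7.03 - 2*6.66
= 15.13 + 7.03 - 13.32
= 8.84


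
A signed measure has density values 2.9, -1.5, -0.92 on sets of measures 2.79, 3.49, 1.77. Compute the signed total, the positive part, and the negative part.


Step 1: Compute signed measure on each set:
  Set 1: 2.9 * 2.79 = 8.091
  Set 2: -1.5 * 3.49 = -5.235
  Set 3: -0.92 * 1.77 = -1.6284
Step 2: Total signed measure = (8.091) + (-5.235) + (-1.6284)
     = 1.2276
Step 3: Positive part mu+(X) = sum of positive contributions = 8.091
Step 4: Negative part mu-(X) = |sum of negative contributions| = 6.8634


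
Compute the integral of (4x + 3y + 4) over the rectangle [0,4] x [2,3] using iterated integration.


By Fubini, integrate in x first, then y.
Step 1: Fix y, integrate over x in [0,4]:
  integral(4x + 3y + 4, x=0..4)
  = 4*(4^2 - 0^2)/2 + (3y + 4)*(4 - 0)
  = 32 + (3y + 4)*4
  = 32 + 12y + 16
  = 48 + 12y
Step 2: Integrate over y in [2,3]:
  integral(48 + 12y, y=2..3)
  = 48*1 + 12*(3^2 - 2^2)/2
  = 48 + 30
  = 78


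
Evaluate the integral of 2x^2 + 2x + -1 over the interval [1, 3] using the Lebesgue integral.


The Lebesgue integral of a Riemann-integrable function agrees with the Riemann integral.
Antiderivative F(x) = (2/3)x^3 + (2/2)x^2 + -1x
F(3) = (2/3)*3^3 + (2/2)*3^2 + -1*3
     = (2/3)*27 + (2/2)*9 + -1*3
     = 18 + 9 + -3
     = 24
F(1) = 0.666667
Integral = F(3) - F(1) = 24 - 0.666667 = 23.333333


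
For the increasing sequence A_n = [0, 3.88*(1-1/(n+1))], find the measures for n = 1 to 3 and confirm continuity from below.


By continuity of measure from below: if A_n increases to A, then m(A_n) -> m(A).
Here A = [0, 3.88], so m(A) = 3.88
Step 1: a_1 = 3.88*(1 - 1/2) = 1.94, m(A_1) = 1.94
Step 2: a_2 = 3.88*(1 - 1/3) = 2.5867, m(A_2) = 2.5867
Step 3: a_3 = 3.88*(1 - 1/4) = 2.91, m(A_3) = 2.91
Limit: m(A_n) -> m([0,3.88]) = 3.88


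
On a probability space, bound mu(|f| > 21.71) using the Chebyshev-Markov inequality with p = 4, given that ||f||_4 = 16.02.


Chebyshev/Markov inequality: mu(|f| > eps) <= (||f||_p / eps)^p
Step 1: ||f||_4 / eps = 16.02 / 21.71 = 0.737909
Step 2: Raise to power p = 4:
  (0.737909)^4 = 0.29649
Step 3: Therefore mu(|f| > 21.71) <= 0.29649


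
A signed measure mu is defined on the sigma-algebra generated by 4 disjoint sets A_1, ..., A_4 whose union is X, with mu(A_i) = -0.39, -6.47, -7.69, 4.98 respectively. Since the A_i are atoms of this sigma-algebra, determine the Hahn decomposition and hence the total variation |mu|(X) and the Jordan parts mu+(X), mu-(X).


Step 1: Every measurable set is a union of atoms (the cells / points), so a Hahn decomposition is
  obtained by grouping atoms by sign: P = union of atoms with mu > 0, N = union of the remaining atoms.
  Atoms in P (indices): 4;  atoms in N (indices): 1, 2, 3
  Positive values: 4.98
  Negative values: -0.39, -6.47, -7.69
Step 2: mu+(X) = mu(P) = sum of positive atom values = 4.98
Step 3: mu-(X) = -mu(N) = sum of |negative atom values| = 14.55
Step 4: |mu|(X) = mu+(X) + mu-(X) = 4.98 + 14.55 = 19.53


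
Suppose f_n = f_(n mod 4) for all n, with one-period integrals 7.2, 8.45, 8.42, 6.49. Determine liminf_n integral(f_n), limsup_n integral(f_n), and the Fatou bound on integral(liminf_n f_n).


The sequence (integral(f_n)) is periodic with period 4, repeating the values 7.2, 8.45, 8.42, 6.49 indefinitely.
Step 1: For a periodic sequence, every tail (a_m, a_(m+1), ...) contains all 4 period values infinitely often.
Step 2: Hence inf of every tail = min of the period values = min(7.2, 8.45, 8.42, 6.49) = 6.49.
        liminf_n integral(f_n) = sup over m of (inf of tail from m) = 6.49.
Step 3: Similarly sup of every tail = max of the period values = 8.45.
        limsup_n integral(f_n) = 8.45.
Step 4: Fatou's lemma: integral(liminf_n f_n) <= liminf_n integral(f_n) = 6.49.
        So the integral of the pointwise liminf is at most 6.49.


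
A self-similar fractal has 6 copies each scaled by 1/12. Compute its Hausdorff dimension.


For a self-similar set with N copies scaled by 1/r:
dim_H = log(N)/log(r) = log(6)/log(12)
= 1.791759/2.484907
= 0.721057


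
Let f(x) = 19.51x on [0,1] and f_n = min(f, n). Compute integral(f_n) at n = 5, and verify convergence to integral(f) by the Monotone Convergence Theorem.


f(x) = 19.51x on [0,1]; f_n(x) = min(19.51x, n). At n = 5:
Step 1: f(x) reaches 5 at x = 5/19.51 = 0.256279
Step 2: integral(f_5) = integral(19.51x, 0, 0.256279) + integral(5, 0.256279, 1)
       = 19.51*0.256279^2/2 + 5*(1 - 0.256279)
       = 0.640697 + 3.718606
       = 4.359303
Step 3: As n -> infinity, f_n increases to f, so by MCT integral(f_n) -> integral(f) = 19.51/2 = 9.755.
Convergence: integral(f_5) = 4.359303 -> 9.755 as n -> infinity


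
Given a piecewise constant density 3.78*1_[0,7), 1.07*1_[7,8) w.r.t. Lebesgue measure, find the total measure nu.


Integrate each piece of the Radon-Nikodym derivative:
Step 1: integral_0^7 3.78 dx = 3.78*(7-0) = 3.78*7 = 26.46
Step 2: integral_7^8 1.07 dx = 1.07*(8-7) = 1.07*1 = 1.07
Total: 26.46 + 1.07 = 27.53


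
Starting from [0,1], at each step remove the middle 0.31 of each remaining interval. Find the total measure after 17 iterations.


Step 1: At each step, fraction remaining = 1 - 0.31 = 0.69
Step 2: After 17 steps, measure = (0.69)^17
Result = 0.001822


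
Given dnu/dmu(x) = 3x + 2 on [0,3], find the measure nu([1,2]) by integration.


nu(A) = integral_A (dnu/dmu) dmu = integral_1^2 (3x + 2) dx
Step 1: Antiderivative F(x) = (3/2)x^2 + 2x
Step 2: F(2) = (3/2)*2^2 + 2*2 = 6 + 4 = 10
Step 3: F(1) = (3/2)*1^2 + 2*1 = 1.5 + 2 = 3.5
Step 4: nu([1,2]) = F(2) - F(1) = 10 - 3.5 = 6.5


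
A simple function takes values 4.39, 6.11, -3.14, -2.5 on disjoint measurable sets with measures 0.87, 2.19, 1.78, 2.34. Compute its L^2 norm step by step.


Step 1: Compute |f_i|^2 for each value:
  |4.39|^2 = 19.2721
  |6.11|^2 = 37.3321
  |-3.14|^2 = 9.8596
  |-2.5|^2 = 6.25
Step 2: Multiply by measures and sum:
  19.2721 * 0.87 = 16.766727
  37.3321 * 2.19 = 81.757299
  9.8596 * 1.78 = 17.550088
  6.25 * 2.34 = 14.625
Sum = 16.766727 + 81.757299 + 17.550088 + 14.625 = 130.699114
Step 3: Take the p-th root:
||f||_2 = (130.699114)^(1/2) = 11.432371


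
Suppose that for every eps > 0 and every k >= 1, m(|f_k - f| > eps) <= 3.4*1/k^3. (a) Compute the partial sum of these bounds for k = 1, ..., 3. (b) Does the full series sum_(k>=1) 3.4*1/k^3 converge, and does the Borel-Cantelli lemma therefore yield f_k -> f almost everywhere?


Step 1: List the terms 3.4*1/k^3 for k = 1 to 3:
  k=1: 3.4
  k=2: 0.425
  k=3: 0.125926
Step 2: Partial sum = 3.4 + 0.425 + 0.125926
     = 3.950926
Step 3: The full series sum_(k>=1) 3.4*1/k^3 converges (p-series with p = 3 > 1; a constant multiple of a convergent series converges).
Step 4: Fix eps > 0. Since sum_k m(|f_k - f| > eps) < infinity, the Borel-Cantelli lemma gives
        m(limsup_k {|f_k - f| > eps}) = 0, i.e. for a.e. x, |f_k(x) - f(x)| <= eps for all large k.
        Applying this with eps = 1/j for j = 1, 2, ... and intersecting the countably many full-measure sets,
        for a.e. x we get limsup_k |f_k(x) - f(x)| <= 1/j for every j, hence f_k -> f almost everywhere.
Conclusion: series converges; Borel-Cantelli yields f_k -> f a.e.


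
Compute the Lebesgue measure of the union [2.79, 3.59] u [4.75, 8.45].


For pairwise disjoint intervals, m(union) = sum of lengths.
= (3.59 - 2.79) + (8.45 - 4.75)
= 0.8 + 3.7
= 4.5


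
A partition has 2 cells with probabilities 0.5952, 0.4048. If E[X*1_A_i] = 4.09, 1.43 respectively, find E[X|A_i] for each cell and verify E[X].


For each cell A_i: E[X|A_i] = E[X*1_A_i] / P(A_i)
Step 1: E[X|A_1] = 4.09 / 0.5952 = 6.87164
Step 2: E[X|A_2] = 1.43 / 0.4048 = 3.532609
Verification: E[X] = sum E[X*1_A_i] = 4.09 + 1.43 = 5.52


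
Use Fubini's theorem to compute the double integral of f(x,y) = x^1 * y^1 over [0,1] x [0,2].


By Fubini's theorem, the double integral factors as a product of single integrals:
Step 1: integral_0^1 x^1 dx = [x^2/2] from 0 to 1
     = 1^2/2 = 0.5
Step 2: integral_0^2 y^1 dy = [y^2/2] from 0 to 2
     = 2^2/2 = 2
Step 3: Double integral = 0.5 * 2 = 1


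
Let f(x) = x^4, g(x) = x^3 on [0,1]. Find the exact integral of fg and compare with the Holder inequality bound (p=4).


Step 1: Exact integral of f*g = integral(x^7, 0, 1) = 1/8
     = 0.125
Step 2: Holder bound with p=4, q=1.333333:
  ||f||_p = (integral x^16 dx)^(1/4) = (1/17)^(1/4) = 0.492479
  ||g||_q = (integral x^4 dx)^(1/1.333333) = (1/5)^(1/1.333333) = 0.29907
Step 3: Holder bound = ||f||_p * ||g||_q = 0.492479 * 0.29907 = 0.147286
Verification: 0.125 <= 0.147286 (Holder holds)


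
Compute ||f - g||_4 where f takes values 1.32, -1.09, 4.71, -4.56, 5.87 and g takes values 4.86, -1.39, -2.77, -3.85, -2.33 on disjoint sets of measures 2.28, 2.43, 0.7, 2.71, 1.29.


Step 1: Compute differences f_i - g_i:
  1.32 - 4.86 = -3.54
  -1.09 - -1.39 = 0.3
  4.71 - -2.77 = 7.48
  -4.56 - -3.85 = -0.71
  5.87 - -2.33 = 8.2
Step 2: Compute |diff|^4 * measure for each set:
  |-3.54|^4 * 2.28 = 157.040999 * 2.28 = 358.053477
  |0.3|^4 * 2.43 = 0.0081 * 2.43 = 0.019683
  |7.48|^4 * 0.7 = 3130.44726 * 0.7 = 2191.313082
  |-0.71|^4 * 2.71 = 0.254117 * 2.71 = 0.688657
  |8.2|^4 * 1.29 = 4521.2176 * 1.29 = 5832.370704
Step 3: Sum = 8382.445602
Step 4: ||f-g||_4 = (8382.445602)^(1/4) = 9.568474


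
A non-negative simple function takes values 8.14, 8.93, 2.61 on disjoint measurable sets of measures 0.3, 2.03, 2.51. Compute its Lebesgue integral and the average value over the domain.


Step 1: Integral = sum(value_i * measure_i)
= 8.14*0.3 + 8.93*2.03 + 2.61*2.51
= 2.442 + 18.1279 + 6.5511
= 27.121
Step 2: Total measure of domain = 0.3 + 2.03 + 2.51 = 4.84
Step 3: Average value = 27.121 / 4.84 = 5.603512


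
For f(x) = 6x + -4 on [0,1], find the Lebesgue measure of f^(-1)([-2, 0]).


f^(-1)([-2, 0]) = {x : -2 <= 6x + -4 <= 0}
Solving: (-2 - -4)/6 <= x <= (0 - -4)/6
= [0.333333, 0.666667]
Intersecting with [0,1]: [0.333333, 0.666667]
Measure = 0.666667 - 0.333333 = 0.333333


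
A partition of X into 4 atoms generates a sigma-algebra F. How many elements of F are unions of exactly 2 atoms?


Each element of F is a union of some subset of the 4 atoms.
Elements that are unions of exactly 2 atoms correspond to 2-element subsets of the 4 atoms.
Count = C(4, 2) = 4! / (2! * 2!) = 6.


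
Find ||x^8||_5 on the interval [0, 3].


Step 1: ||f||_5 = (integral_0^3 |x^8|^5 dx)^(1/5)
     = (integral_0^3 x^40 dx)^(1/5)
Step 2: integral_0^3 x^40 dx = [x^41/(41)] from 0 to 3 = 3^41/41
     = 36472996377170786403/41 = 8.895853e+17
Step 3: ||f||_5 = (8.895853e+17)^(1/5) = 3888.996187


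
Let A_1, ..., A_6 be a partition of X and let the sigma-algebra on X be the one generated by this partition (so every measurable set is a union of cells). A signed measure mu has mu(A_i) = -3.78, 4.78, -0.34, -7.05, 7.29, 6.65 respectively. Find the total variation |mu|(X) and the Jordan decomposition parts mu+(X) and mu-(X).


Step 1: Every measurable set is a union of atoms (the cells / points), so a Hahn decomposition is
  obtained by grouping atoms by sign: P = union of atoms with mu > 0, N = union of the remaining atoms.
  Atoms in P (indices): 2, 5, 6;  atoms in N (indices): 1, 3, 4
  Positive values: 4.78, 7.29, 6.65
  Negative values: -3.78, -0.34, -7.05
Step 2: mu+(X) = mu(P) = sum of positive atom values = 18.72
Step 3: mu-(X) = -mu(N) = sum of |negative atom values| = 11.17
Step 4: |mu|(X) = mu+(X) + mu-(X) = 18.72 + 11.17 = 29.89


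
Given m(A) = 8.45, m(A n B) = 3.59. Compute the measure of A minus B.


m(A \ B) = m(A) - m(A n B)
= 8.45 - 3.59
= 4.86


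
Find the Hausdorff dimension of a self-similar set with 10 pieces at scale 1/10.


For a self-similar set with N copies scaled by 1/r:
dim_H = log(N)/log(r) = log(10)/log(10)
= 2.302585/2.302585
= 1


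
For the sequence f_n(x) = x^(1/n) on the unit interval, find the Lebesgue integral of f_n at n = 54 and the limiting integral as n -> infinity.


At n = 54: f_54(x) = x^(1/54).
Step 1: integral(x^(1/54), 0, 1) = [x^(1/54+1) / (1/54+1)] from 0 to 1
     = 1 / (1/54 + 1) = 1 / ((54+1)/54) = 54/(54+1)
     = 54/55 = 0.981818
Step 2: As n -> infinity, f_n(x) = x^(1/n) -> 1 for x in (0,1], and f_n is increasing in n.
By MCT, lim_n integral(f_n) = integral(lim_n f_n) = integral(1, 0, 1) = 1.
Step 3: Verify convergence: 54/55 = 0.981818 -> 1


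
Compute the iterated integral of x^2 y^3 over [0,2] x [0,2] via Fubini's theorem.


By Fubini's theorem, the double integral factors as a product of single integrals:
Step 1: integral_0^2 x^2 dx = [x^3/3] from 0 to 2
     = 2^3/3 = 2.666667
Step 2: integral_0^2 y^3 dy = [y^4/4] from 0 to 2
     = 2^4/4 = 4
Step 3: Double integral = 2.666667 * 4 = 10.666667


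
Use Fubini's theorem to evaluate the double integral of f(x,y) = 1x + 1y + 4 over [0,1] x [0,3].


By Fubini, integrate in x first, then y.
Step 1: Fix y, integrate over x in [0,1]:
  integral(1x + 1y + 4, x=0..1)
  = 1*(1^2 - 0^2)/2 + (1y + 4)*(1 - 0)
  = 0.5 + (1y + 4)*1
  = 0.5 + 1y + 4
  = 4.5 + 1y
Step 2: Integrate over y in [0,3]:
  integral(4.5 + 1y, y=0..3)
  = 4.5*3 + 1*(3^2 - 0^2)/2
  = 13.5 + 4.5
  = 18


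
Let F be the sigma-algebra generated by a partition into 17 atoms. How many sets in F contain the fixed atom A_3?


Each element of F is a union of some subset S of the 17 atoms.
The element contains A_3 iff A_3 is in S.
So we count subsets S of {A_1,...,A_17} with A_3 in S: choose freely among the other 16 atoms.
Count = 2^(17-1) = 2^16 = 65536.


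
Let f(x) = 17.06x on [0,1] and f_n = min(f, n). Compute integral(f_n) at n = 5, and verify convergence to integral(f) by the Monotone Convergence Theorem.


f(x) = 17.06x on [0,1]; f_n(x) = min(17.06x, n). At n = 5:
Step 1: f(x) reaches 5 at x = 5/17.06 = 0.293083
Step 2: integral(f_5) = integral(17.06x, 0, 0.293083) + integral(5, 0.293083, 1)
       = 17.06*0.293083^2/2 + 5*(1 - 0.293083)
       = 0.732708 + 3.534584
       = 4.267292
Step 3: As n -> infinity, f_n increases to f, so by MCT integral(f_n) -> integral(f) = 17.06/2 = 8.53.
Convergence: integral(f_5) = 4.267292 -> 8.53 as n -> infinity


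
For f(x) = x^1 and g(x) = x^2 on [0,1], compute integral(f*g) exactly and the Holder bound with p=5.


Step 1: Exact integral of f*g = integral(x^3, 0, 1) = 1/4
     = 0.25
Step 2: Holder bound with p=5, q=1.25:
  ||f||_p = (integral x^5 dx)^(1/5) = (1/6)^(1/5) = 0.698827
  ||g||_q = (integral x^2.5 dx)^(1/1.25) = (1/3.5)^(1/1.25) = 0.367067
Step 3: Holder bound = ||f||_p * ||g||_q = 0.698827 * 0.367067 = 0.256517
Verification: 0.25 <= 0.256517 (Holder holds)


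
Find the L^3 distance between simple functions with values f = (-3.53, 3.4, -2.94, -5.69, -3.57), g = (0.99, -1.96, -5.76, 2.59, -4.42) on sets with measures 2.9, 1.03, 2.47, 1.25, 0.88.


Step 1: Compute differences f_i - g_i:
  -3.53 - 0.99 = -4.52
  3.4 - -1.96 = 5.36
  -2.94 - -5.76 = 2.82
  -5.69 - 2.59 = -8.28
  -3.57 - -4.42 = 0.85
Step 2: Compute |diff|^3 * measure for each set:
  |-4.52|^3 * 2.9 = 92.345408 * 2.9 = 267.801683
  |5.36|^3 * 1.03 = 153.990656 * 1.03 = 158.610376
  |2.82|^3 * 2.47 = 22.425768 * 2.47 = 55.391647
  |-8.28|^3 * 1.25 = 567.663552 * 1.25 = 709.57944
  |0.85|^3 * 0.88 = 0.614125 * 0.88 = 0.54043
Step 3: Sum = 1191.923576
Step 4: ||f-g||_3 = (1191.923576)^(1/3) = 10.602692


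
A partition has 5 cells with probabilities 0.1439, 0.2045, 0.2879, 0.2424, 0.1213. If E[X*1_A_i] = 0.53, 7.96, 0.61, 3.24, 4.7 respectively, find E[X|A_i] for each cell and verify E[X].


For each cell A_i: E[X|A_i] = E[X*1_A_i] / P(A_i)
Step 1: E[X|A_1] = 0.53 / 0.1439 = 3.683113
Step 2: E[X|A_2] = 7.96 / 0.2045 = 38.924205
Step 3: E[X|A_3] = 0.61 / 0.2879 = 2.118791
Step 4: E[X|A_4] = 3.24 / 0.2424 = 13.366337
Step 5: E[X|A_5] = 4.7 / 0.1213 = 38.746908
Verification: E[X] = sum E[X*1_A_i] = 0.53 + 7.96 + 0.61 + 3.24 + 4.7 = 17.04


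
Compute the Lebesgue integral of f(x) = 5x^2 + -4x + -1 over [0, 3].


The Lebesgue integral of a Riemann-integrable function agrees with the Riemann integral.
Antiderivative F(x) = (5/3)x^3 + (-4/2)x^2 + -1x
F(3) = (5/3)*3^3 + (-4/2)*3^2 + -1*3
     = (5/3)*27 + (-4/2)*9 + -1*3
     = 45 + -18 + -3
     = 24
F(0) = 0.0
Integral = F(3) - F(0) = 24 - 0.0 = 24


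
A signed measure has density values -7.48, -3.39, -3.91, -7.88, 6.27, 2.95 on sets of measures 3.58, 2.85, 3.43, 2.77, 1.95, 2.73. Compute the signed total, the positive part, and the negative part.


Step 1: Compute signed measure on each set:
  Set 1: -7.48 * 3.58 = -26.7784
  Set 2: -3.39 * 2.85 = -9.6615
  Set 3: -3.91 * 3.43 = -13.4113
  Set 4: -7.88 * 2.77 = -21.8276
  Set 5: 6.27 * 1.95 = 12.2265
  Set 6: 2.95 * 2.73 = 8.0535
Step 2: Total signed measure = (-26.7784) + (-9.6615) + (-13.4113) + (-21.8276) + (12.2265) + (8.0535)
     = -51.3988
Step 3: Positive part mu+(X) = sum of positive contributions = 20.28
Step 4: Negative part mu-(X) = |sum of negative contributions| = 71.6788


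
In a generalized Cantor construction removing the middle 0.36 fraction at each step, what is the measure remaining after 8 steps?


Step 1: At each step, fraction remaining = 1 - 0.36 = 0.64
Step 2: After 8 steps, measure = (0.64)^8
Result = 0.028147


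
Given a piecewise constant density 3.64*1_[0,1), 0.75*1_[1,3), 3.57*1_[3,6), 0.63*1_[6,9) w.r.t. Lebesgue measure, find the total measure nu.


Integrate each piece of the Radon-Nikodym derivative:
Step 1: integral_0^1 3.64 dx = 3.64*(1-0) = 3.64*1 = 3.64
Step 2: integral_1^3 0.75 dx = 0.75*(3-1) = 0.75*2 = 1.5
Step 3: integral_3^6 3.57 dx = 3.57*(6-3) = 3.57*3 = 10.71
Step 4: integral_6^9 0.63 dx = 0.63*(9-6) = 0.63*3 = 1.89
Total: 3.64 + 1.5 + 10.71 + 1.89 = 17.74


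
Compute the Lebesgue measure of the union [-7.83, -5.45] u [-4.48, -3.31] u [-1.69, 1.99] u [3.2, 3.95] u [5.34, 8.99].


For pairwise disjoint intervals, m(union) = sum of lengths.
= (-5.45 - -7.83) + (-3.31 - -4.48) + (1.99 - -1.69) + (3.95 - 3.2) + (8.99 - 5.34)
= 2.38 + 1.17 + 3.68 + 0.75 + 3.65
= 11.63


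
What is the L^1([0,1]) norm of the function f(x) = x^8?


Step 1: ||f||_1 = (integral_0^1 |x^8|^1 dx)^(1/1)
     = (integral_0^1 x^8 dx)^(1/1)
Step 2: integral_0^1 x^8 dx = [x^9/(9)] from 0 to 1 = 1^9/9
     = 1/9 = 0.111111
Step 3: ||f||_1 = (0.111111)^(1/1) = 0.111111


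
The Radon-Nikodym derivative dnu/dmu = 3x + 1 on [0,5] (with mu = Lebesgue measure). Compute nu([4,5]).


nu(A) = integral_A (dnu/dmu) dmu = integral_4^5 (3x + 1) dx
Step 1: Antiderivative F(x) = (3/2)x^2 + 1x
Step 2: F(5) = (3/2)*5^2 + 1*5 = 37.5 + 5 = 42.5
Step 3: F(4) = (3/2)*4^2 + 1*4 = 24 + 4 = 28
Step 4: nu([4,5]) = F(5) - F(4) = 42.5 - 28 = 14.5


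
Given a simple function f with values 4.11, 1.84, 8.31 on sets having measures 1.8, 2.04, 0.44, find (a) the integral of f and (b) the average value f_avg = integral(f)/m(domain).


Step 1: Integral = sum(value_i * measure_i)
= 4.11*1.8 + 1.84*2.04 + 8.31*0.44
= 7.398 + 3.7536 + 3.6564
= 14.808
Step 2: Total measure of domain = 1.8 + 2.04 + 0.44 = 4.28
Step 3: Average value = 14.808 / 4.28 = 3.459813


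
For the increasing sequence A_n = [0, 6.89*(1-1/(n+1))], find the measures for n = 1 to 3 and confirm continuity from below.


By continuity of measure from below: if A_n increases to A, then m(A_n) -> m(A).
Here A = [0, 6.89], so m(A) = 6.89
Step 1: a_1 = 6.89*(1 - 1/2) = 3.445, m(A_1) = 3.445
Step 2: a_2 = 6.89*(1 - 1/3) = 4.5933, m(A_2) = 4.5933
Step 3: a_3 = 6.89*(1 - 1/4) = 5.1675, m(A_3) = 5.1675
Limit: m(A_n) -> m([0,6.89]) = 6.89


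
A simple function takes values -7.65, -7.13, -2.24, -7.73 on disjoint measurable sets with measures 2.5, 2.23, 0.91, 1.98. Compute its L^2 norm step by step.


Step 1: Compute |f_i|^2 for each value:
  |-7.65|^2 = 58.5225
  |-7.13|^2 = 50.8369
  |-2.24|^2 = 5.0176
  |-7.73|^2 = 59.7529
Step 2: Multiply by measures and sum:
  58.5225 * 2.5 = 146.30625
  50.8369 * 2.23 = 113.366287
  5.0176 * 0.91 = 4.566016
  59.7529 * 1.98 = 118.310742
Sum = 146.30625 + 113.366287 + 4.566016 + 118.310742 = 382.549295
Step 3: Take the p-th root:
||f||_2 = (382.549295)^(1/2) = 19.558867


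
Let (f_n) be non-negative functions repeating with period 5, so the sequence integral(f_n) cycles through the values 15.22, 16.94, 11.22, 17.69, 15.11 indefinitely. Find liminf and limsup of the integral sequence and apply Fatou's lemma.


The sequence (integral(f_n)) is periodic with period 5, repeating the values 15.22, 16.94, 11.22, 17.69, 15.11 indefinitely.
Step 1: For a periodic sequence, every tail (a_m, a_(m+1), ...) contains all 5 period values infinitely often.
Step 2: Hence inf of every tail = min of the period values = min(15.22, 16.94, 11.22, 17.69, 15.11) = 11.22.
        liminf_n integral(f_n) = sup over m of (inf of tail from m) = 11.22.
Step 3: Similarly sup of every tail = max of the period values = 17.69.
        limsup_n integral(f_n) = 17.69.
Step 4: Fatou's lemma: integral(liminf_n f_n) <= liminf_n integral(f_n) = 11.22.
        So the integral of the pointwise liminf is at most 11.22.


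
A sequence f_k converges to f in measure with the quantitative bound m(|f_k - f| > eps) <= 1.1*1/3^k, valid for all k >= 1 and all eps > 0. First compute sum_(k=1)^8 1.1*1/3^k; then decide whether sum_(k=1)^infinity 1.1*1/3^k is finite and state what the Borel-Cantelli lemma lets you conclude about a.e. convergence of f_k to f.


Step 1: List the terms 1.1*1/3^k for k = 1 to 8:
  k=1: 0.366667
  k=2: 0.122222
  k=3: 0.040741
  k=4: 0.01358
  k=5: 0.004527
  k=6: 0.001509
  k=7: 5.029721e-04
  k=8: 1.676574e-04
Step 2: Partial sum = 0.366667 + 0.122222 + 0.040741 + 0.01358 + 0.004527 + 0.001509 + 5.029721e-04 + 1.676574e-04
     = 0.549916
Step 3: The full series sum_(k>=1) 1.1*1/3^k converges (geometric series with ratio 1/3 < 1; a constant multiple of a convergent series converges).
Step 4: Fix eps > 0. Since sum_k m(|f_k - f| > eps) < infinity, the Borel-Cantelli lemma gives
        m(limsup_k {|f_k - f| > eps}) = 0, i.e. for a.e. x, |f_k(x) - f(x)| <= eps for all large k.
        Applying this with eps = 1/j for j = 1, 2, ... and intersecting the countably many full-measure sets,
        for a.e. x we get limsup_k |f_k(x) - f(x)| <= 1/j for every j, hence f_k -> f almost everywhere.
Conclusion: series converges; Borel-Cantelli yields f_k -> f a.e.


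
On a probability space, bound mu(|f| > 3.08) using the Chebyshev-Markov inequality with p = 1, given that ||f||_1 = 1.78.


Chebyshev/Markov inequality: mu(|f| > eps) <= (||f||_p / eps)^p
Step 1: ||f||_1 / eps = 1.78 / 3.08 = 0.577922
Step 2: Raise to power p = 1:
  (0.577922)^1 = 0.577922
Step 3: Therefore mu(|f| > 3.08) <= 0.577922


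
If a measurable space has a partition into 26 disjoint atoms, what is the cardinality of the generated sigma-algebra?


Each element of the sigma-algebra is a union of some subset of the 26 atoms.
The number of such subsets is 2^26 = 67108864.


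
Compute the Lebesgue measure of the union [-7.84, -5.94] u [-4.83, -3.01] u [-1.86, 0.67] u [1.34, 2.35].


For pairwise disjoint intervals, m(union) = sum of lengths.
= (-5.94 - -7.84) + (-3.01 - -4.83) + (0.67 - -1.86) + (2.35 - 1.34)
= 1.9 + 1.82 + 2.53 + 1.01
= 7.26


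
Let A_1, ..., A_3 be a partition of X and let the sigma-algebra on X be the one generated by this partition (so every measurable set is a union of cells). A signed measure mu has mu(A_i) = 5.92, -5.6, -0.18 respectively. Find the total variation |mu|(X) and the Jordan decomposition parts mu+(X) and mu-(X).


Step 1: Every measurable set is a union of atoms (the cells / points), so a Hahn decomposition is
  obtained by grouping atoms by sign: P = union of atoms with mu > 0, N = union of the remaining atoms.
  Atoms in P (indices): 1;  atoms in N (indices): 2, 3
  Positive values: 5.92
  Negative values: -5.6, -0.18
Step 2: mu+(X) = mu(P) = sum of positive atom values = 5.92
Step 3: mu-(X) = -mu(N) = sum of |negative atom values| = 5.78
Step 4: |mu|(X) = mu+(X) + mu-(X) = 5.92 + 5.78 = 11.7


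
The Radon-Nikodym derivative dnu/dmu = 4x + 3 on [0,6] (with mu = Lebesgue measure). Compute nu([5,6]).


nu(A) = integral_A (dnu/dmu) dmu = integral_5^6 (4x + 3) dx
Step 1: Antiderivative F(x) = (4/2)x^2 + 3x
Step 2: F(6) = (4/2)*6^2 + 3*6 = 72 + 18 = 90
Step 3: F(5) = (4/2)*5^2 + 3*5 = 50 + 15 = 65
Step 4: nu([5,6]) = F(6) - F(5) = 90 - 65 = 25


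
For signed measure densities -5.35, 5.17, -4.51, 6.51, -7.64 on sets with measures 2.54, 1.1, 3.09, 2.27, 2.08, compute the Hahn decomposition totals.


Step 1: Compute signed measure on each set:
  Set 1: -5.35 * 2.54 = -13.589
  Set 2: 5.17 * 1.1 = 5.687
  Set 3: -4.51 * 3.09 = -13.9359
  Set 4: 6.51 * 2.27 = 14.7777
  Set 5: -7.64 * 2.08 = -15.8912
Step 2: Total signed measure = (-13.589) + (5.687) + (-13.9359) + (14.7777) + (-15.8912)
     = -22.9514
Step 3: Positive part mu+(X) = sum of positive contributions = 20.4647
Step 4: Negative part mu-(X) = |sum of negative contributions| = 43.4161


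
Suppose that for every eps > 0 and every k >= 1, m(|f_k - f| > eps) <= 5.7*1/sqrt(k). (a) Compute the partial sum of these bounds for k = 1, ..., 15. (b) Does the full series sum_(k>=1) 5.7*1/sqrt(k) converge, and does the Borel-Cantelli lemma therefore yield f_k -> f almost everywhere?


Step 1: List the terms 5.7*1/sqrt(k) for k = 1 to 15:
  k=1: 5.7
  k=2: 4.030509
  k=3: 3.290897
  k=4: 2.85
  k=5: 2.549117
  k=6: 2.327015
  k=7: 2.154397
  k=8: 2.015254
  k=9: 1.9
  k=10: 1.802498
  k=11: 1.718615
  k=12: 1.645448
  k=13: 1.580896
  k=14: 1.523389
  k=15: 1.471734
Step 2: Partial sum = 5.7 + 4.030509 + 3.290897 + 2.85 + 2.549117 + 2.327015 + 2.154397 + 2.015254 + 1.9 + 1.802498 + 1.718615 + 1.645448 + 1.580896 + 1.523389 + 1.471734
     = 36.559769
Step 3: The full series sum_(k>=1) 5.7*1/sqrt(k) diverges (p-series with p = 1/2 <= 1; a nonzero constant multiple of a divergent series diverges).
Step 4: The (first) Borel-Cantelli lemma requires a summable sequence of measures, so it does not apply here;
        from this bound alone no conclusion about a.e. convergence can be drawn (convergence in measure still
        gives an a.e.-convergent subsequence, but not a.e. convergence of the whole sequence).
Conclusion: series diverges; Borel-Cantelli is inconclusive about a.e. convergence of f_k.


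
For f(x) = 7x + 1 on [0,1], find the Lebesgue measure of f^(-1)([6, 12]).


f^(-1)([6, 12]) = {x : 6 <= 7x + 1 <= 12}
Solving: (6 - 1)/7 <= x <= (12 - 1)/7
= [0.714286, 1.571429]
Intersecting with [0,1]: [0.714286, 1]
Measure = 1 - 0.714286 = 0.285714


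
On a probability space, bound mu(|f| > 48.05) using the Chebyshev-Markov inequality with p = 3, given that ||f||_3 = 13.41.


Chebyshev/Markov inequality: mu(|f| > eps) <= (||f||_p / eps)^p
Step 1: ||f||_3 / eps = 13.41 / 48.05 = 0.279084
Step 2: Raise to power p = 3:
  (0.279084)^3 = 0.021737
Step 3: Therefore mu(|f| > 48.05) <= 0.021737


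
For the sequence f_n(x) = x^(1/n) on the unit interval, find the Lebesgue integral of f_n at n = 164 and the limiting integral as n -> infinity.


At n = 164: f_164(x) = x^(1/164).
Step 1: integral(x^(1/164), 0, 1) = [x^(1/164+1) / (1/164+1)] from 0 to 1
     = 1 / (1/164 + 1) = 1 / ((164+1)/164) = 164/(164+1)
     = 164/165 = 0.993939
Step 2: As n -> infinity, f_n(x) = x^(1/n) -> 1 for x in (0,1], and f_n is increasing in n.
By MCT, lim_n integral(f_n) = integral(lim_n f_n) = integral(1, 0, 1) = 1.
Step 3: Verify convergence: 164/165 = 0.993939 -> 1


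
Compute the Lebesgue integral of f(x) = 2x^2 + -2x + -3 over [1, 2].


The Lebesgue integral of a Riemann-integrable function agrees with the Riemann integral.
Antiderivative F(x) = (2/3)x^3 + (-2/2)x^2 + -3x
F(2) = (2/3)*2^3 + (-2/2)*2^2 + -3*2
     = (2/3)*8 + (-2/2)*4 + -3*2
     = 5.333333 + -4 + -6
     = -4.666667
F(1) = -3.333333
Integral = F(2) - F(1) = -4.666667 - -3.333333 = -1.333333


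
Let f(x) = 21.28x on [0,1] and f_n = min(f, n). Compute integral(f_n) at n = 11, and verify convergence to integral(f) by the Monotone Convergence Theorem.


f(x) = 21.28x on [0,1]; f_n(x) = min(21.28x, n). At n = 11:
Step 1: f(x) reaches 11 at x = 11/21.28 = 0.516917
Step 2: integral(f_11) = integral(21.28x, 0, 0.516917) + integral(11, 0.516917, 1)
       = 21.28*0.516917^2/2 + 11*(1 - 0.516917)
       = 2.843045 + 5.31391
       = 8.156955
Step 3: As n -> infinity, f_n increases to f, so by MCT integral(f_n) -> integral(f) = 21.28/2 = 10.64.
Convergence: integral(f_11) = 8.156955 -> 10.64 as n -> infinity


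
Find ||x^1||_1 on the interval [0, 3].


Step 1: ||f||_1 = (integral_0^3 |x^1|^1 dx)^(1/1)
     = (integral_0^3 x^1 dx)^(1/1)
Step 2: integral_0^3 x^1 dx = [x^2/(2)] from 0 to 3 = 3^2/2
     = 9/2 = 4.5
Step 3: ||f||_1 = (4.5)^(1/1) = 4.5


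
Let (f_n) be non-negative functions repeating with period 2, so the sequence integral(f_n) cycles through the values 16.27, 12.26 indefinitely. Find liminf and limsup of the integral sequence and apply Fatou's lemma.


The sequence (integral(f_n)) is periodic with period 2, repeating the values 16.27, 12.26 indefinitely.
Step 1: For a periodic sequence, every tail (a_m, a_(m+1), ...) contains all 2 period values infinitely often.
Step 2: Hence inf of every tail = min of the period values = min(16.27, 12.26) = 12.26.
        liminf_n integral(f_n) = sup over m of (inf of tail from m) = 12.26.
Step 3: Similarly sup of every tail = max of the period values = 16.27.
        limsup_n integral(f_n) = 16.27.
Step 4: Fatou's lemma: integral(liminf_n f_n) <= liminf_n integral(f_n) = 12.26.
        So the integral of the pointwise liminf is at most 12.26.


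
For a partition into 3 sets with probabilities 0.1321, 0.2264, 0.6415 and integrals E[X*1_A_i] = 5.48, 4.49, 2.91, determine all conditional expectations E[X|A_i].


For each cell A_i: E[X|A_i] = E[X*1_A_i] / P(A_i)
Step 1: E[X|A_1] = 5.48 / 0.1321 = 41.483724
Step 2: E[X|A_2] = 4.49 / 0.2264 = 19.832155
Step 3: E[X|A_3] = 2.91 / 0.6415 = 4.536243
Verification: E[X] = sum E[X*1_A_i] = 5.48 + 4.49 + 2.91 = 12.88


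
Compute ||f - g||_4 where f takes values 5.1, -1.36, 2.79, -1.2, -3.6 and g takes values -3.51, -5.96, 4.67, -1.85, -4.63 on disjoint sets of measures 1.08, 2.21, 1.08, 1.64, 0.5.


Step 1: Compute differences f_i - g_i:
  5.1 - -3.51 = 8.61
  -1.36 - -5.96 = 4.6
  2.79 - 4.67 = -1.88
  -1.2 - -1.85 = 0.65
  -3.6 - -4.63 = 1.03
Step 2: Compute |diff|^4 * measure for each set:
  |8.61|^4 * 1.08 = 5495.56825 * 1.08 = 5935.21371
  |4.6|^4 * 2.21 = 447.7456 * 2.21 = 989.517776
  |-1.88|^4 * 1.08 = 12.491983 * 1.08 = 13.491342
  |0.65|^4 * 1.64 = 0.178506 * 1.64 = 0.29275
  |1.03|^4 * 0.5 = 1.125509 * 0.5 = 0.562754
Step 3: Sum = 6939.078333
Step 4: ||f-g||_4 = (6939.078333)^(1/4) = 9.126945


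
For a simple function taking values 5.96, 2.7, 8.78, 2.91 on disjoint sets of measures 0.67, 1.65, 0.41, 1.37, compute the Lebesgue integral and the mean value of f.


Step 1: Integral = sum(value_i * measure_i)
= 5.96*0.67 + 2.7*1.65 + 8.78*0.41 + 2.91*1.37
= 3.9932 + 4.455 + 3.5998 + 3.9867
= 16.0347
Step 2: Total measure of domain = 0.67 + 1.65 + 0.41 + 1.37 = 4.1
Step 3: Average value = 16.0347 / 4.1 = 3.910902


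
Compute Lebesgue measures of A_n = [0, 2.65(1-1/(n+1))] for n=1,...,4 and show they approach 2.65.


By continuity of measure from below: if A_n increases to A, then m(A_n) -> m(A).
Here A = [0, 2.65], so m(A) = 2.65
Step 1: a_1 = 2.65*(1 - 1/2) = 1.325, m(A_1) = 1.325
Step 2: a_2 = 2.65*(1 - 1/3) = 1.7667, m(A_2) = 1.7667
Step 3: a_3 = 2.65*(1 - 1/4) = 1.9875, m(A_3) = 1.9875
Step 4: a_4 = 2.65*(1 - 1/5) = 2.12, m(A_4) = 2.12
Limit: m(A_n) -> m([0,2.65]) = 2.65


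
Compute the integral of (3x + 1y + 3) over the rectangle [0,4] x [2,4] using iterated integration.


By Fubini, integrate in x first, then y.
Step 1: Fix y, integrate over x in [0,4]:
  integral(3x + 1y + 3, x=0..4)
  = 3*(4^2 - 0^2)/2 + (1y + 3)*(4 - 0)
  = 24 + (1y + 3)*4
  = 24 + 4y + 12
  = 36 + 4y
Step 2: Integrate over y in [2,4]:
  integral(36 + 4y, y=2..4)
  = 36*2 + 4*(4^2 - 2^2)/2
  = 72 + 24
  = 96


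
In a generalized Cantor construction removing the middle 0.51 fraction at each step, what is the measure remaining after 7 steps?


Step 1: At each step, fraction remaining = 1 - 0.51 = 0.49
Step 2: After 7 steps, measure = (0.49)^7
Result = 0.006782


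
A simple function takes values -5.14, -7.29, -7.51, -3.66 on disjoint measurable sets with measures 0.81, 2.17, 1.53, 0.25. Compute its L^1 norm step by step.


Step 1: Compute |f_i|^1 for each value:
  |-5.14|^1 = 5.14
  |-7.29|^1 = 7.29
  |-7.51|^1 = 7.51
  |-3.66|^1 = 3.66
Step 2: Multiply by measures and sum:
  5.14 * 0.81 = 4.1634
  7.29 * 2.17 = 15.8193
  7.51 * 1.53 = 11.4903
  3.66 * 0.25 = 0.915
Sum = 4.1634 + 15.8193 + 11.4903 + 0.915 = 32.388
Step 3: Take the p-th root:
||f||_1 = (32.388)^(1/1) = 32.388


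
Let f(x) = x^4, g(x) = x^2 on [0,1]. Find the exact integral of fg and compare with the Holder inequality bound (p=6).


Step 1: Exact integral of f*g = integral(x^6, 0, 1) = 1/7
     = 0.142857
Step 2: Holder bound with p=6, q=1.2:
  ||f||_p = (integral x^24 dx)^(1/6) = (1/25)^(1/6) = 0.584804
  ||g||_q = (integral x^2.4 dx)^(1/1.2) = (1/3.4)^(1/1.2) = 0.360662
Step 3: Holder bound = ||f||_p * ||g||_q = 0.584804 * 0.360662 = 0.210917
Verification: 0.142857 <= 0.210917 (Holder holds)


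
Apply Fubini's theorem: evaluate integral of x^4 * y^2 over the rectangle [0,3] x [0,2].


By Fubini's theorem, the double integral factors as a product of single integrals:
Step 1: integral_0^3 x^4 dx = [x^5/5] from 0 to 3
     = 3^5/5 = 48.6
Step 2: integral_0^2 y^2 dy = [y^3/3] from 0 to 2
     = 2^3/3 = 2.666667
Step 3: Double integral = 48.6 * 2.666667 = 129.6


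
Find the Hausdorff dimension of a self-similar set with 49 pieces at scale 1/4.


For a self-similar set with N copies scaled by 1/r:
dim_H = log(N)/log(r) = log(49)/log(4)
= 3.89182/1.386294
= 2.807355


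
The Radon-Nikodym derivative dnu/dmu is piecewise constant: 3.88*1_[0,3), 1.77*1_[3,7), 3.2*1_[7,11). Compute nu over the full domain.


Integrate each piece of the Radon-Nikodym derivative:
Step 1: integral_0^3 3.88 dx = 3.88*(3-0) = 3.88*3 = 11.64
Step 2: integral_3^7 1.77 dx = 1.77*(7-3) = 1.77*4 = 7.08
Step 3: integral_7^11 3.2 dx = 3.2*(11-7) = 3.2*4 = 12.8
Total: 11.64 + 7.08 + 12.8 = 31.52


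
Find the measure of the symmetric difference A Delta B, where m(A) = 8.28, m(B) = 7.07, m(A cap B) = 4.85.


m(A Delta B) = m(A) + m(B) - 2*m(A n B)
= 8.28 + 7.07 - 2*4.85
= 8.28 + 7.07 - 9.7
= 5.65


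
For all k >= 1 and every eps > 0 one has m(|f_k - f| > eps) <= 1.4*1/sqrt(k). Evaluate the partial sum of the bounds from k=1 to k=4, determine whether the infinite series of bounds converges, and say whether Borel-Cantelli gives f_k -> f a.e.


Step 1: List the terms 1.4*1/sqrt(k) for k = 1 to 4:
  k=1: 1.4
  k=2: 0.989949
  k=3: 0.80829
  k=4: 0.7
Step 2: Partial sum = 1.4 + 0.989949 + 0.80829 + 0.7
     = 3.89824
Step 3: The full series sum_(k>=1) 1.4*1/sqrt(k) diverges (p-series with p = 1/2 <= 1; a nonzero constant multiple of a divergent series diverges).
Step 4: The (first) Borel-Cantelli lemma requires a summable sequence of measures, so it does not apply here;
        from this bound alone no conclusion about a.e. convergence can be drawn (convergence in measure still
        gives an a.e.-convergent subsequence, but not a.e. convergence of the whole sequence).
Conclusion: series diverges; Borel-Cantelli is inconclusive about a.e. convergence of f_k.


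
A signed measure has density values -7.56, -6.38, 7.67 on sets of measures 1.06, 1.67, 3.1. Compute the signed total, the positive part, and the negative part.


Step 1: Compute signed measure on each set:
  Set 1: -7.56 * 1.06 = -8.0136
  Set 2: -6.38 * 1.67 = -10.6546
  Set 3: 7.67 * 3.1 = 23.777
Step 2: Total signed measure = (-8.0136) + (-10.6546) + (23.777)
     = 5.1088
Step 3: Positive part mu+(X) = sum of positive contributions = 23.777
Step 4: Negative part mu-(X) = |sum of negative contributions| = 18.6682


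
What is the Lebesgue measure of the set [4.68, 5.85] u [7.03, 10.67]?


For pairwise disjoint intervals, m(union) = sum of lengths.
= (5.85 - 4.68) + (10.67 - 7.03)
= 1.17 + 3.64
= 4.81


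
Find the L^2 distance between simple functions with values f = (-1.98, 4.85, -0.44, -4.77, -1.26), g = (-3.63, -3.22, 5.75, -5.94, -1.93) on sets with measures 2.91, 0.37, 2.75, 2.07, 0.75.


Step 1: Compute differences f_i - g_i:
  -1.98 - -3.63 = 1.65
  4.85 - -3.22 = 8.07
  -0.44 - 5.75 = -6.19
  -4.77 - -5.94 = 1.17
  -1.26 - -1.93 = 0.67
Step 2: Compute |diff|^2 * measure for each set:
  |1.65|^2 * 2.91 = 2.7225 * 2.91 = 7.922475
  |8.07|^2 * 0.37 = 65.1249 * 0.37 = 24.096213
  |-6.19|^2 * 2.75 = 38.3161 * 2.75 = 105.369275
  |1.17|^2 * 2.07 = 1.3689 * 2.07 = 2.833623
  |0.67|^2 * 0.75 = 0.4489 * 0.75 = 0.336675
Step 3: Sum = 140.558261
Step 4: ||f-g||_2 = (140.558261)^(1/2) = 11.855727


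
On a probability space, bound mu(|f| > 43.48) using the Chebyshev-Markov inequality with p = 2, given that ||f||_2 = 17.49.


Chebyshev/Markov inequality: mu(|f| > eps) <= (||f||_p / eps)^p
Step 1: ||f||_2 / eps = 17.49 / 43.48 = 0.402254
Step 2: Raise to power p = 2:
  (0.402254)^2 = 0.161808
Step 3: Therefore mu(|f| > 43.48) <= 0.161808


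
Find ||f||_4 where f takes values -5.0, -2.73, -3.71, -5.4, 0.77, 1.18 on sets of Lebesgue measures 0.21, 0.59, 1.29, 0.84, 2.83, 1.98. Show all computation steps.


Step 1: Compute |f_i|^4 for each value:
  |-5.0|^4 = 625
  |-2.73|^4 = 55.545718
  |-3.71|^4 = 189.450449
  |-5.4|^4 = 850.3056
  |0.77|^4 = 0.35153
  |1.18|^4 = 1.938778
Step 2: Multiply by measures and sum:
  625 * 0.21 = 131.25
  55.545718 * 0.59 = 32.771974
  189.450449 * 1.29 = 244.391079
  850.3056 * 0.84 = 714.256704
  0.35153 * 2.83 = 0.994831
  1.938778 * 1.98 = 3.83878
Sum = 131.25 + 32.771974 + 244.391079 + 714.256704 + 0.994831 + 3.83878 = 1127.503368
Step 3: Take the p-th root:
||f||_4 = (1127.503368)^(1/4) = 5.79468


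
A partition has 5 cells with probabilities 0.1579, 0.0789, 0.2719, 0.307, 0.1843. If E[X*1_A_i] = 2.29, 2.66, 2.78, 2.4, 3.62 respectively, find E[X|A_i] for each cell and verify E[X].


For each cell A_i: E[X|A_i] = E[X*1_A_i] / P(A_i)
Step 1: E[X|A_1] = 2.29 / 0.1579 = 14.50285
Step 2: E[X|A_2] = 2.66 / 0.0789 = 33.713561
Step 3: E[X|A_3] = 2.78 / 0.2719 = 10.224347
Step 4: E[X|A_4] = 2.4 / 0.307 = 7.81759
Step 5: E[X|A_5] = 3.62 / 0.1843 = 19.641888
Verification: E[X] = sum E[X*1_A_i] = 2.29 + 2.66 + 2.78 + 2.4 + 3.62 = 13.75


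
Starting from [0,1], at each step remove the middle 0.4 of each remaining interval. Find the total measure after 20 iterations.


Step 1: At each step, fraction remaining = 1 - 0.4 = 0.6
Step 2: After 20 steps, measure = (0.6)^20
Result = 3.656158e-05


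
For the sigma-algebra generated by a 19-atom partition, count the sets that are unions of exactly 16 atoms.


Each element of F is a union of some subset of the 19 atoms.
Elements that are unions of exactly 16 atoms correspond to 16-element subsets of the 19 atoms.
Count = C(19, 16) = 19! / (16! * 3!) = 969.
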